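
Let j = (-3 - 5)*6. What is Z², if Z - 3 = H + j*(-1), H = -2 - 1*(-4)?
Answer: 2809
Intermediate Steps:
H = 2 (H = -2 + 4 = 2)
j = -48 (j = -8*6 = -48)
Z = 53 (Z = 3 + (2 - 48*(-1)) = 3 + (2 + 48) = 3 + 50 = 53)
Z² = 53² = 2809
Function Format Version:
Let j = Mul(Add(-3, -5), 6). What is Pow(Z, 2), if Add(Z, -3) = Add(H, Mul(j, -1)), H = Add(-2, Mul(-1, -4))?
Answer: 2809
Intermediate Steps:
H = 2 (H = Add(-2, 4) = 2)
j = -48 (j = Mul(-8, 6) = -48)
Z = 53 (Z = Add(3, Add(2, Mul(-48, -1))) = Add(3, Add(2, 48)) = Add(3, 50) = 53)
Pow(Z, 2) = Pow(53, 2) = 2809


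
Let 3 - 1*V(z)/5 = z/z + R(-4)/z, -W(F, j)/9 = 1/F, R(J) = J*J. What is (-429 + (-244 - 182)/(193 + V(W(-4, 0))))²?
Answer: 422938213569/2271049 ≈ 1.8623e+5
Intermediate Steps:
R(J) = J²
W(F, j) = -9/F
V(z) = 10 - 80/z (V(z) = 15 - 5*(z/z + (-4)²/z) = 15 - 5*(1 + 16/z) = 15 + (-5 - 80/z) = 10 - 80/z)
(-429 + (-244 - 182)/(193 + V(W(-4, 0))))² = (-429 + (-244 - 182)/(193 + (10 - 80/((-9/(-4))))))² = (-429 - 426/(193 + (10 - 80/((-9*(-¼))))))² = (-429 - 426/(193 + (10 - 80/9/4)))² = (-429 - 426/(193 + (10 - 80*4/9)))² = (-429 - 426/(193 + (10 - 320/9)))² = (-429 - 426/(193 - 230/9))² = (-429 - 426/1507/9)² = (-429 - 426*9/1507)² = (-429 - 3834/1507)² = (-650337/1507)² = 422938213569/2271049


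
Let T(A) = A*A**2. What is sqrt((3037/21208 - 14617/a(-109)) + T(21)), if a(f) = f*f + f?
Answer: sqrt(1002037145413057314)/10402524 ≈ 96.228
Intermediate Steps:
a(f) = f + f**2 (a(f) = f**2 + f = f + f**2)
T(A) = A**3
sqrt((3037/21208 - 14617/a(-109)) + T(21)) = sqrt((3037/21208 - 14617*(-1/(109*(1 - 109)))) + 21**3) = sqrt((3037*(1/21208) - 14617/((-109*(-108)))) + 9261) = sqrt((3037/21208 - 14617/11772) + 9261) = sqrt(-68561443/62415144 + 9261) = sqrt(577958087141/62415144) = sqrt(1002037145413057314)/10402524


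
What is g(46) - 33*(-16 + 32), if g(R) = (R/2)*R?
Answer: 530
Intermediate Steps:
g(R) = R²/2 (g(R) = (R*(½))*R = (R/2)*R = R²/2)
g(46) - 33*(-16 + 32) = (½)*46² - 33*(-16 + 32) = (½)*2116 - 33*16 = 1058 - 528 = 530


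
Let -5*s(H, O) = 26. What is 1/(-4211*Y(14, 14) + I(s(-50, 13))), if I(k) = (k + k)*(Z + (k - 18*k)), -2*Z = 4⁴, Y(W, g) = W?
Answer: -25/1463554 ≈ -1.7082e-5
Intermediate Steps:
s(H, O) = -26/5 (s(H, O) = -⅕*26 = -26/5)
Z = -128 (Z = -½*4⁴ = -½*256 = -128)
I(k) = 2*k*(-128 - 17*k) (I(k) = (k + k)*(-128 + (k - 18*k)) = (2*k)*(-128 - 17*k) = 2*k*(-128 - 17*k))
1/(-4211*Y(14, 14) + I(s(-50, 13))) = 1/(-4211*14 - 2*(-26/5)*(128 + 17*(-26/5))) = 1/(-58954 - 2*(-26/5)*(128 - 442/5)) = 1/(-58954 - 2*(-26/5)*198/5) = 1/(-58954 + 10296/25) = 1/(-1463554/25) = -25/1463554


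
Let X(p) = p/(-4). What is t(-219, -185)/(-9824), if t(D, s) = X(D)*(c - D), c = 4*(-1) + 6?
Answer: -48399/39296 ≈ -1.2317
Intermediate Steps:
c = 2 (c = -4 + 6 = 2)
X(p) = -p/4 (X(p) = p*(-¼) = -p/4)
t(D, s) = -D*(2 - D)/4 (t(D, s) = (-D/4)*(2 - D) = -D*(2 - D)/4)
t(-219, -185)/(-9824) = ((¼)*(-219)*(-2 - 219))/(-9824) = ((¼)*(-219)*(-221))*(-1/9824) = (48399/4)*(-1/9824) = -48399/39296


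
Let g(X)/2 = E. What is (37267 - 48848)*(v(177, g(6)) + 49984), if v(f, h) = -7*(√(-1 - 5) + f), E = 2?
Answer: -564515845 + 81067*I*√6 ≈ -5.6452e+8 + 1.9857e+5*I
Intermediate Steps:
g(X) = 4 (g(X) = 2*2 = 4)
v(f, h) = -7*f - 7*I*√6 (v(f, h) = -7*(√(-6) + f) = -7*(I*√6 + f) = -7*(f + I*√6) = -7*f - 7*I*√6)
(37267 - 48848)*(v(177, g(6)) + 49984) = (37267 - 48848)*((-7*177 - 7*I*√6) + 49984) = -11581*((-1239 - 7*I*√6) + 49984) = -11581*(48745 - 7*I*√6) = -564515845 + 81067*I*√6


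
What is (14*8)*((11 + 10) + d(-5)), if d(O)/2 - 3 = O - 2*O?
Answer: 4144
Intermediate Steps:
d(O) = 6 - 2*O (d(O) = 6 + 2*(O - 2*O) = 6 + 2*(-O) = 6 - 2*O)
(14*8)*((11 + 10) + d(-5)) = (14*8)*((11 + 10) + (6 - 2*(-5))) = 112*(21 + (6 + 10)) = 112*(21 + 16) = 112*37 = 4144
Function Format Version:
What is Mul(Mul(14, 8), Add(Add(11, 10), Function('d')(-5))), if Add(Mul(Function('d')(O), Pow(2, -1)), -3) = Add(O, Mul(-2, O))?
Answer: 4144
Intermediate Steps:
Function('d')(O) = Add(6, Mul(-2, O)) (Function('d')(O) = Add(6, Mul(2, Add(O, Mul(-2, O)))) = Add(6, Mul(2, Mul(-1, O))) = Add(6, Mul(-2, O)))
Mul(Mul(14, 8), Add(Add(11, 10), Function('d')(-5))) = Mul(Mul(14, 8), Add(Add(11, 10), Add(6, Mul(-2, -5)))) = Mul(112, Add(21, Add(6, 10))) = Mul(112, Add(21, 16)) = Mul(112, 37) = 4144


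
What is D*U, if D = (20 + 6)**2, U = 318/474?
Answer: 35828/79 ≈ 453.52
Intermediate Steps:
U = 53/79 (U = 318*(1/474) = 53/79 ≈ 0.67089)
D = 676 (D = 26**2 = 676)
D*U = 676*(53/79) = 35828/79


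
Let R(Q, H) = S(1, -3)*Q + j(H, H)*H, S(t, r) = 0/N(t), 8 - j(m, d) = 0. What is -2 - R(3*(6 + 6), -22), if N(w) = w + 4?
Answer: 174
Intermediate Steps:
N(w) = 4 + w
j(m, d) = 8 (j(m, d) = 8 - 1*0 = 8 + 0 = 8)
S(t, r) = 0 (S(t, r) = 0/(4 + t) = 0)
R(Q, H) = 8*H (R(Q, H) = 0*Q + 8*H = 0 + 8*H = 8*H)
-2 - R(3*(6 + 6), -22) = -2 - 8*(-22) = -2 - 1*(-176) = -2 + 176 = 174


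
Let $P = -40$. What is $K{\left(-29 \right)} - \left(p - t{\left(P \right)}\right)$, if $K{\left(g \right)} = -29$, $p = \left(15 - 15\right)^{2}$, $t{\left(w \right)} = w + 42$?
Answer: $-27$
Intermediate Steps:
$t{\left(w \right)} = 42 + w$
$p = 0$ ($p = 0^{2} = 0$)
$K{\left(-29 \right)} - \left(p - t{\left(P \right)}\right) = -29 + \left(\left(42 - 40\right) - 0\right) = -29 + \left(2 + 0\right) = -29 + 2 = -27$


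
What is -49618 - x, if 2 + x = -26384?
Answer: -23232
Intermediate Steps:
x = -26386 (x = -2 - 26384 = -26386)
-49618 - x = -49618 - 1*(-26386) = -49618 + 26386 = -23232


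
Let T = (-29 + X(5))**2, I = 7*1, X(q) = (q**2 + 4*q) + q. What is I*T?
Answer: 3087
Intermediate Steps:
X(q) = q**2 + 5*q
I = 7
T = 441 (T = (-29 + 5*(5 + 5))**2 = (-29 + 5*10)**2 = (-29 + 50)**2 = 21**2 = 441)
I*T = 7*441 = 3087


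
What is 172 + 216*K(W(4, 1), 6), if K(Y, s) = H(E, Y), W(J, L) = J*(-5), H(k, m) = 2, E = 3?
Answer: 604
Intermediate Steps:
W(J, L) = -5*J
K(Y, s) = 2
172 + 216*K(W(4, 1), 6) = 172 + 216*2 = 172 + 432 = 604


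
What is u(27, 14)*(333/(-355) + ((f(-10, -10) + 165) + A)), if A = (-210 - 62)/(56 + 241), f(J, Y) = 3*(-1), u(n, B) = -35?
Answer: -118195063/21087 ≈ -5605.1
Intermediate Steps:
f(J, Y) = -3
A = -272/297 ≈ -0.91582
u(27, 14)*(333/(-355) + ((f(-10, -10) + 165) + A)) = -35*(333/(-355) + ((-3 + 165) - 272/297)) = -35*(333*(-1/355) + (162 - 272/297)) = -35*(-333/355 + 47842/297) = -35*16885009/105435 = -118195063/21087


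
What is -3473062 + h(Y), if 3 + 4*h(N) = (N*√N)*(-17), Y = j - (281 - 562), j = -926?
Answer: -13892251/4 + 10965*I*√645/4 ≈ -3.4731e+6 + 69619.0*I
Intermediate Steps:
Y = -645 (Y = -926 - (281 - 562) = -926 - 1*(-281) = -926 + 281 = -645)
h(N) = -¾ - 17*N^(3/2)/4 (h(N) = -¾ + ((N*√N)*(-17))/4 = -¾ + (N^(3/2)*(-17))/4 = -¾ + (-17*N^(3/2))/4 = -¾ - 17*N^(3/2)/4)
-3473062 + h(Y) = -3473062 + (-¾ - (-10965)*I*√645/4) = -3473062 + (-¾ + 10965*I*√645/4) = -13892251/4 + 10965*I*√645/4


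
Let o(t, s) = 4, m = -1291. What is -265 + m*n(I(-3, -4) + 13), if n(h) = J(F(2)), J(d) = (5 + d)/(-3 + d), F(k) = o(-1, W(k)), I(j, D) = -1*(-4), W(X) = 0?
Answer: -11884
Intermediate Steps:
I(j, D) = 4
F(k) = 4
J(d) = (5 + d)/(-3 + d)
n(h) = 9 (n(h) = (5 + 4)/(-3 + 4) = 9/1 = 1*9 = 9)
-265 + m*n(I(-3, -4) + 13) = -265 - 1291*9 = -265 - 11619 = -11884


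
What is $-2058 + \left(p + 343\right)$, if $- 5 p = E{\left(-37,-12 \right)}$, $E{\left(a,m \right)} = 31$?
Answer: $- \frac{8606}{5} \approx -1721.2$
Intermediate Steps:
$p = - \frac{31}{5}$ ($p = \left(- \frac{1}{5}\right) 31 = - \frac{31}{5} \approx -6.2$)
$-2058 + \left(p + 343\right) = -2058 + \left(- \frac{31}{5} + 343\right) = -2058 + \frac{1684}{5} = - \frac{8606}{5}$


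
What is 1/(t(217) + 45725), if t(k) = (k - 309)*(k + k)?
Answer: 1/5797 ≈ 0.00017250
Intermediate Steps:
t(k) = 2*k*(-309 + k) (t(k) = (-309 + k)*(2*k) = 2*k*(-309 + k))
1/(t(217) + 45725) = 1/(2*217*(-309 + 217) + 45725) = 1/(2*217*(-92) + 45725) = 1/(-39928 + 45725) = 1/5797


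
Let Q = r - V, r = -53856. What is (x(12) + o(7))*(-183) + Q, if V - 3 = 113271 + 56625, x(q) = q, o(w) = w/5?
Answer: -1131036/5 ≈ -2.2621e+5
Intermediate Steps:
o(w) = w/5 (o(w) = w*(⅕) = w/5)
V = 169899 (V = 3 + (113271 + 56625) = 3 + 169896 = 169899)
Q = -223755 (Q = -53856 - 1*169899 = -53856 - 169899 = -223755)
(x(12) + o(7))*(-183) + Q = (12 + (⅕)*7)*(-183) - 223755 = (12 + 7/5)*(-183) - 223755 = (67/5)*(-183) - 223755 = -12261/5 - 223755 = -1131036/5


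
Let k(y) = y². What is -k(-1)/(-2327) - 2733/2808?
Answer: -162997/167544 ≈ -0.97286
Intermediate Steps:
-k(-1)/(-2327) - 2733/2808 = -1*(-1)²/(-2327) - 2733/2808 = -1*1*(-1/2327) - 2733*1/2808 = -1*(-1/2327) - 911/936 = 1/2327 - 911/936 = -162997/167544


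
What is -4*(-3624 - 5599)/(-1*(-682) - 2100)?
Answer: -18446/709 ≈ -26.017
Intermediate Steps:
-4*(-3624 - 5599)/(-1*(-682) - 2100) = -(-36892)/(682 - 2100) = -(-36892)/(-1418) = -(-36892)*(-1)/1418 = -4*9223/1418 = -18446/709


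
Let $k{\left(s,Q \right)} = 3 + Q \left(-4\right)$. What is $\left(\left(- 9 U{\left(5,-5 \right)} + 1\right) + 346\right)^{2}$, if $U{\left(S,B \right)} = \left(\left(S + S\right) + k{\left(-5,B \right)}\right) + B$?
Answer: $9025$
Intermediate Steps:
$k{\left(s,Q \right)} = 3 - 4 Q$
$U{\left(S,B \right)} = 3 - 3 B + 2 S$ ($U{\left(S,B \right)} = \left(\left(S + S\right) - \left(-3 + 4 B\right)\right) + B = \left(2 S - \left(-3 + 4 B\right)\right) + B = \left(3 - 4 B + 2 S\right) + B = 3 - 3 B + 2 S$)
$\left(\left(- 9 U{\left(5,-5 \right)} + 1\right) + 346\right)^{2} = \left(\left(- 9 \left(3 - -15 + 2 \cdot 5\right) + 1\right) + 346\right)^{2} = \left(\left(- 9 \left(3 + 15 + 10\right) + 1\right) + 346\right)^{2} = \left(\left(\left(-9\right) 28 + 1\right) + 346\right)^{2} = \left(\left(-252 + 1\right) + 346\right)^{2} = \left(-251 + 346\right)^{2} = 95^{2} = 9025$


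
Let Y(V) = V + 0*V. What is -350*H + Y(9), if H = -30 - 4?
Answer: 11909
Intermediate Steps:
Y(V) = V (Y(V) = V + 0 = V)
H = -34
-350*H + Y(9) = -350*(-34) + 9 = 11900 + 9 = 11909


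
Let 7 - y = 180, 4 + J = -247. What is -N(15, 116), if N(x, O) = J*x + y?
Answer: 3938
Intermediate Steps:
J = -251 (J = -4 - 247 = -251)
y = -173 (y = 7 - 1*180 = 7 - 180 = -173)
N(x, O) = -173 - 251*x (N(x, O) = -251*x - 173 = -173 - 251*x)
-N(15, 116) = -(-173 - 251*15) = -(-173 - 3765) = -1*(-3938) = 3938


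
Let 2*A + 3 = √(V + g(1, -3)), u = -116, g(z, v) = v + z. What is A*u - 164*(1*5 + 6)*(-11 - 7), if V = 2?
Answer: 32646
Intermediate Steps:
A = -3/2 (A = -3/2 + √(2 + (-3 + 1))/2 = -3/2 + √(2 - 2)/2 = -3/2 + √0/2 = -3/2 + (½)*0 = -3/2 + 0 = -3/2 ≈ -1.5000)
A*u - 164*(1*5 + 6)*(-11 - 7) = -3/2*(-116) - 164*(1*5 + 6)*(-11 - 7) = 174 - 164*(5 + 6)*(-18) = 174 - 1804*(-18) = 174 - 164*(-198) = 174 + 32472 = 32646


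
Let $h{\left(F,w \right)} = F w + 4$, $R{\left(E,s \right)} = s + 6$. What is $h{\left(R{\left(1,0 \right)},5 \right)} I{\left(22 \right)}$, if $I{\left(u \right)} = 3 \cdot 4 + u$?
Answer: $1156$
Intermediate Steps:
$I{\left(u \right)} = 12 + u$
$R{\left(E,s \right)} = 6 + s$
$h{\left(F,w \right)} = 4 + F w$
$h{\left(R{\left(1,0 \right)},5 \right)} I{\left(22 \right)} = \left(4 + \left(6 + 0\right) 5\right) \left(12 + 22\right) = \left(4 + 6 \cdot 5\right) 34 = \left(4 + 30\right) 34 = 34 \cdot 34 = 1156$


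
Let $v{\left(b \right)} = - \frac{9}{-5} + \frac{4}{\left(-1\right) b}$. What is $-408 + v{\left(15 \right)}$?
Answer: $- \frac{6097}{15} \approx -406.47$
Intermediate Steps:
$v{\left(b \right)} = \frac{9}{5} - \frac{4}{b}$ ($v{\left(b \right)} = \left(-9\right) \left(- \frac{1}{5}\right) + 4 \left(- \frac{1}{b}\right) = \frac{9}{5} - \frac{4}{b}$)
$-408 + v{\left(15 \right)} = -408 + \left(\frac{9}{5} - \frac{4}{15}\right) = -408 + \frac{23}{15} = - \frac{6097}{15}$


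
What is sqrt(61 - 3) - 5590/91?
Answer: -430/7 + sqrt(58) ≈ -53.813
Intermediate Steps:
sqrt(61 - 3) - 5590/91 = sqrt(58) - 5590/91 = sqrt(58) - 86*5/7 = sqrt(58) - 430/7 = -430/7 + sqrt(58)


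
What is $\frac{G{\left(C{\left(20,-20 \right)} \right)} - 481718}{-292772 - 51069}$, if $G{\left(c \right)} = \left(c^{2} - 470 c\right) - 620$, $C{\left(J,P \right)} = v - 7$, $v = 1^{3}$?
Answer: $\frac{479482}{343841} \approx 1.3945$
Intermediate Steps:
$v = 1$
$C{\left(J,P \right)} = -6$ ($C{\left(J,P \right)} = 1 - 7 = -6$)
$G{\left(c \right)} = -620 + c^{2} - 470 c$
$\frac{G{\left(C{\left(20,-20 \right)} \right)} - 481718}{-292772 - 51069} = \frac{\left(-620 + \left(-6\right)^{2} - -2820\right) - 481718}{-292772 - 51069} = \frac{\left(-620 + 36 + 2820\right) - 481718}{-343841} = \left(2236 - 481718\right) \left(- \frac{1}{343841}\right) = \left(-479482\right) \left(- \frac{1}{343841}\right) = \frac{479482}{343841}$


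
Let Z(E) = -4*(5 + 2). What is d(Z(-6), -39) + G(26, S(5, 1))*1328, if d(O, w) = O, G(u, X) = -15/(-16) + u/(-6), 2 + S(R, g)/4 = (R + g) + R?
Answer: -13613/3 ≈ -4537.7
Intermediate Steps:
S(R, g) = -8 + 4*g + 8*R (S(R, g) = -8 + 4*((R + g) + R) = -8 + 4*(g + 2*R) = -8 + (4*g + 8*R) = -8 + 4*g + 8*R)
Z(E) = -28 (Z(E) = -4*7 = -28)
G(u, X) = 15/16 - u/6 (G(u, X) = -15*(-1/16) + u*(-⅙) = 15/16 - u/6)
d(Z(-6), -39) + G(26, S(5, 1))*1328 = -28 + (15/16 - ⅙*26)*1328 = -28 + (15/16 - 13/3)*1328 = -28 - 163/48*1328 = -28 - 13529/3 = -13613/3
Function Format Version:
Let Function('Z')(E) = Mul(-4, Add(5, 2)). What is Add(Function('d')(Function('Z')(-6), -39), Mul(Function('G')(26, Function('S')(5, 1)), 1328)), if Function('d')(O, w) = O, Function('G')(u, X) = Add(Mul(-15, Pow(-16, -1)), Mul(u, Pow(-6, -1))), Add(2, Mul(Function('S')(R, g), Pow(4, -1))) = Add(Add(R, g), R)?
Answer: Rational(-13613, 3) ≈ -4537.7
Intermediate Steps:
Function('S')(R, g) = Add(-8, Mul(4, g), Mul(8, R)) (Function('S')(R, g) = Add(-8, Mul(4, Add(Add(R, g), R))) = Add(-8, Mul(4, Add(g, Mul(2, R)))) = Add(-8, Add(Mul(4, g), Mul(8, R))) = Add(-8, Mul(4, g), Mul(8, R)))
Function('Z')(E) = -28 (Function('Z')(E) = Mul(-4, 7) = -28)
Function('G')(u, X) = Add(Rational(15, 16), Mul(Rational(-1, 6), u)) (Function('G')(u, X) = Add(Mul(-15, Rational(-1, 16)), Mul(u, Rational(-1, 6))) = Add(Rational(15, 16), Mul(Rational(-1, 6), u)))
Add(Function('d')(Function('Z')(-6), -39), Mul(Function('G')(26, Function('S')(5, 1)), 1328)) = Add(-28, Mul(Add(Rational(15, 16), Mul(Rational(-1, 6), 26)), 1328)) = Add(-28, Mul(Add(Rational(15, 16), Rational(-13, 3)), 1328)) = Add(-28, Mul(Rational(-163, 48), 1328)) = Add(-28, Rational(-13529, 3)) = Rational(-13613, 3)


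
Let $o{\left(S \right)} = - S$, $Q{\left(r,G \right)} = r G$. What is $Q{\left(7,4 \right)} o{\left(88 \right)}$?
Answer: $-2464$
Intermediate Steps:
$Q{\left(r,G \right)} = G r$
$Q{\left(7,4 \right)} o{\left(88 \right)} = 4 \cdot 7 \left(\left(-1\right) 88\right) = 28 \left(-88\right) = -2464$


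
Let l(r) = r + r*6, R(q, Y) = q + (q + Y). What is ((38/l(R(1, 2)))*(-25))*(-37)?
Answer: 17575/14 ≈ 1255.4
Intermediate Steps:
R(q, Y) = Y + 2*q (R(q, Y) = q + (Y + q) = Y + 2*q)
l(r) = 7*r (l(r) = r + 6*r = 7*r)
((38/l(R(1, 2)))*(-25))*(-37) = ((38/((7*(2 + 2*1))))*(-25))*(-37) = ((38/((7*(2 + 2))))*(-25))*(-37) = ((38/((7*4)))*(-25))*(-37) = ((38/28)*(-25))*(-37) = ((38*(1/28))*(-25))*(-37) = ((19/14)*(-25))*(-37) = -475/14*(-37) = 17575/14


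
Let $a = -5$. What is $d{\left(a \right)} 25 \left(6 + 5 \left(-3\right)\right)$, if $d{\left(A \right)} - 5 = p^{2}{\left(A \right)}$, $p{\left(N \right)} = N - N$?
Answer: $-1125$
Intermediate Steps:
$p{\left(N \right)} = 0$
$d{\left(A \right)} = 5$ ($d{\left(A \right)} = 5 + 0^{2} = 5 + 0 = 5$)
$d{\left(a \right)} 25 \left(6 + 5 \left(-3\right)\right) = 5 \cdot 25 \left(6 + 5 \left(-3\right)\right) = 125 \left(6 - 15\right) = 125 \left(-9\right) = -1125$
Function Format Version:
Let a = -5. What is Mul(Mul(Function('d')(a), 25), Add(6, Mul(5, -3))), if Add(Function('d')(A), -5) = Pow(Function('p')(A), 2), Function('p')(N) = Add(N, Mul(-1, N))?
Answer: -1125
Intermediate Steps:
Function('p')(N) = 0
Function('d')(A) = 5 (Function('d')(A) = Add(5, Pow(0, 2)) = Add(5, 0) = 5)
Mul(Mul(Function('d')(a), 25), Add(6, Mul(5, -3))) = Mul(Mul(5, 25), Add(6, Mul(5, -3))) = Mul(125, Add(6, -15)) = Mul(125, -9) = -1125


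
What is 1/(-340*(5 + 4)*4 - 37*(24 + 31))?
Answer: -1/14275 ≈ -7.0053e-5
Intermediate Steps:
1/(-340*(5 + 4)*4 - 37*(24 + 31)) = 1/(-3060*4 - 37*55) = 1/(-340*36 - 2035) = 1/(-12240 - 2035) = 1/(-14275) = -1/14275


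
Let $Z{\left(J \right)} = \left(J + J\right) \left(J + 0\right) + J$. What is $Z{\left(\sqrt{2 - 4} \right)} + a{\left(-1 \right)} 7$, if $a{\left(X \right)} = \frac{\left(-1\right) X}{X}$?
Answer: $-11 + i \sqrt{2} \approx -11.0 + 1.4142 i$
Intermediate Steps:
$a{\left(X \right)} = -1$
$Z{\left(J \right)} = J + 2 J^{2}$ ($Z{\left(J \right)} = 2 J J + J = 2 J^{2} + J = J + 2 J^{2}$)
$Z{\left(\sqrt{2 - 4} \right)} + a{\left(-1 \right)} 7 = \sqrt{2 - 4} \left(1 + 2 \sqrt{2 - 4}\right) - 7 = \sqrt{-2} \left(1 + 2 \sqrt{-2}\right) - 7 = i \sqrt{2} \left(1 + 2 i \sqrt{2}\right) - 7 = -7 + i \sqrt{2} \left(1 + 2 i \sqrt{2}\right)$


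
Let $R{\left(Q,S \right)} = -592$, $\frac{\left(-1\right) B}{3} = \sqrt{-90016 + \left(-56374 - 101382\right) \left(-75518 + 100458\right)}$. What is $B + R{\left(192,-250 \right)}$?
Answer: $-592 - 12 i \sqrt{245907791} \approx -592.0 - 1.8818 \cdot 10^{5} i$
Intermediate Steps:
$B = - 12 i \sqrt{245907791}$ ($B = - 3 \sqrt{-90016 + \left(-56374 - 101382\right) \left(-75518 + 100458\right)} = - 3 \sqrt{-90016 - 3934434640} = - 3 \sqrt{-3934524656} = - 3 \cdot 4 i \sqrt{245907791} = - 12 i \sqrt{245907791} \approx - 1.8818 \cdot 10^{5} i$)
$B + R{\left(192,-250 \right)} = - 12 i \sqrt{245907791} - 592 = -592 - 12 i \sqrt{245907791}$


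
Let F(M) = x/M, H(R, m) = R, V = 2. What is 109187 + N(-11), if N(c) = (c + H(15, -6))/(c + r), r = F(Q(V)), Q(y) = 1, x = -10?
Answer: 2292923/21 ≈ 1.0919e+5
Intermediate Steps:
F(M) = -10/M
r = -10 (r = -10/1 = -10*1 = -10)
N(c) = (15 + c)/(-10 + c) (N(c) = (c + 15)/(c - 10) = (15 + c)/(-10 + c))
109187 + N(-11) = 109187 + (15 - 11)/(-10 - 11) = 109187 + 4/(-21) = 109187 - 1/21*4 = 109187 - 4/21 = 2292923/21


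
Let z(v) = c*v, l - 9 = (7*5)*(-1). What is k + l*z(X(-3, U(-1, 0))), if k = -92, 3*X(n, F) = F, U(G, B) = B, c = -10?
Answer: -92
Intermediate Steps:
l = -26 (l = 9 + (7*5)*(-1) = 9 + 35*(-1) = 9 - 35 = -26)
X(n, F) = F/3
z(v) = -10*v
k + l*z(X(-3, U(-1, 0))) = -92 - (-260)*(1/3)*0 = -92 - (-260)*0 = -92 - 26*0 = -92 + 0 = -92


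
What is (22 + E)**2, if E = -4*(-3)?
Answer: 1156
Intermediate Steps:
E = 12
(22 + E)**2 = (22 + 12)**2 = 34**2 = 1156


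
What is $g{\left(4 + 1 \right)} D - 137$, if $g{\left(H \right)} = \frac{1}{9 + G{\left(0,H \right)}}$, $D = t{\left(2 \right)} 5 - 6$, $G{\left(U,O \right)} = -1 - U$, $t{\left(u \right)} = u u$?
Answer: $- \frac{541}{4} \approx -135.25$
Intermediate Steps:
$t{\left(u \right)} = u^{2}$
$D = 14$ ($D = 2^{2} \cdot 5 - 6 = 4 \cdot 5 - 6 = 20 - 6 = 14$)
$g{\left(H \right)} = \frac{1}{8}$ ($g{\left(H \right)} = \frac{1}{9 - 1} = \frac{1}{8}$)
$g{\left(4 + 1 \right)} D - 137 = \frac{1}{8} \cdot 14 - 137 = \frac{7}{4} - 137 = - \frac{541}{4}$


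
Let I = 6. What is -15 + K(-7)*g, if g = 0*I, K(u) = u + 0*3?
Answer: -15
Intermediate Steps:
K(u) = u (K(u) = u + 0 = u)
g = 0 (g = 0*6 = 0)
-15 + K(-7)*g = -15 - 7*0 = -15 + 0 = -15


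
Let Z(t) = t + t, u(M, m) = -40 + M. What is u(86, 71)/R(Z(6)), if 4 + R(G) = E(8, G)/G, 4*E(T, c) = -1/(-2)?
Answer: -4416/383 ≈ -11.530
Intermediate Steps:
E(T, c) = 1/8 (E(T, c) = (-1/(-2))/4 = (-1*(-1/2))/4 = (1/4)*(1/2) = 1/8)
Z(t) = 2*t
R(G) = -4 + 1/(8*G)
u(86, 71)/R(Z(6)) = (-40 + 86)/(-4 + 1/(8*((2*6)))) = 46/(-4 + (1/8)/12) = 46/(-4 + (1/8)*(1/12)) = 46/(-4 + 1/96) = 46/(-383/96) = 46*(-96/383) = -4416/383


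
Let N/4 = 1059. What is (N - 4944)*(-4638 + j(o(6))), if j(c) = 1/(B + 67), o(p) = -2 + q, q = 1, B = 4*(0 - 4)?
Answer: 55822732/17 ≈ 3.2837e+6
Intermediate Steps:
N = 4236 (N = 4*1059 = 4236)
B = -16 (B = 4*(-4) = -16)
o(p) = -1 (o(p) = -2 + 1 = -1)
j(c) = 1/51 (j(c) = 1/(-16 + 67) = 1/51)
(N - 4944)*(-4638 + j(o(6))) = (4236 - 4944)*(-4638 + 1/51) = -708*(-236537/51) = 55822732/17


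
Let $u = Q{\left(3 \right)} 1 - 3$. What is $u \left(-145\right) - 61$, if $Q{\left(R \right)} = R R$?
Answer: $-931$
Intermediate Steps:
$Q{\left(R \right)} = R^{2}$
$u = 6$ ($u = 3^{2} \cdot 1 - 3 = 9 \cdot 1 - 3 = 9 - 3 = 6$)
$u \left(-145\right) - 61 = 6 \left(-145\right) - 61 = -870 - 61 = -931$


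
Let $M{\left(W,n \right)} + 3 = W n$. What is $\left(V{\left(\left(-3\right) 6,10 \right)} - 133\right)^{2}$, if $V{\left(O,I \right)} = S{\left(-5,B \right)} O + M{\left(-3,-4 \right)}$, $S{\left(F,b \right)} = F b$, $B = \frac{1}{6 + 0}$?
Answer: $11881$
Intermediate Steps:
$B = \frac{1}{6} \approx 0.16667$
$M{\left(W,n \right)} = -3 + W n$
$V{\left(O,I \right)} = 9 - \frac{5 O}{6}$ ($V{\left(O,I \right)} = \left(-5\right) \frac{1}{6} O - -9 = - \frac{5 O}{6} + \left(-3 + 12\right) = - \frac{5 O}{6} + 9 = 9 - \frac{5 O}{6}$)
$\left(V{\left(\left(-3\right) 6,10 \right)} - 133\right)^{2} = \left(\left(9 - \frac{5 \left(\left(-3\right) 6\right)}{6}\right) - 133\right)^{2} = \left(\left(9 - -15\right) - 133\right)^{2} = \left(\left(9 + 15\right) - 133\right)^{2} = \left(24 - 133\right)^{2} = \left(-109\right)^{2} = 11881$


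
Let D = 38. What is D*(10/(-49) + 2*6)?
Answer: 21964/49 ≈ 448.25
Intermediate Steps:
D*(10/(-49) + 2*6) = 38*(10/(-49) + 2*6) = 38*(10*(-1/49) + 12) = 38*(-10/49 + 12) = 38*(578/49) = 21964/49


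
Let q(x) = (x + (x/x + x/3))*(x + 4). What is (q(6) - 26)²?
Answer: 4096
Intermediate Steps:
q(x) = (1 + 4*x/3)*(4 + x) (q(x) = (x + (1 + x*(⅓)))*(4 + x) = (x + (1 + x/3))*(4 + x) = (1 + 4*x/3)*(4 + x))
(q(6) - 26)² = ((4 + (4/3)*6² + (19/3)*6) - 26)² = ((4 + (4/3)*36 + 38) - 26)² = ((4 + 48 + 38) - 26)² = (90 - 26)² = 64² = 4096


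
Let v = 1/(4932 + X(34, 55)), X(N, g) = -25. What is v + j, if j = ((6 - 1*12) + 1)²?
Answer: 122676/4907 ≈ 25.000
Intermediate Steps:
v = 1/4907 (v = 1/(4932 - 25) = 1/4907 ≈ 0.00020379)
j = 25 (j = ((6 - 12) + 1)² = (-6 + 1)² = (-5)² = 25)
v + j = 1/4907 + 25 = 122676/4907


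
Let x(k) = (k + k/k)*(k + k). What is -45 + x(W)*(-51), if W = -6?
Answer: -3105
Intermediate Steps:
x(k) = 2*k*(1 + k) (x(k) = (k + 1)*(2*k) = (1 + k)*(2*k) = 2*k*(1 + k))
-45 + x(W)*(-51) = -45 + (2*(-6)*(1 - 6))*(-51) = -45 + (2*(-6)*(-5))*(-51) = -45 + 60*(-51) = -45 - 3060 = -3105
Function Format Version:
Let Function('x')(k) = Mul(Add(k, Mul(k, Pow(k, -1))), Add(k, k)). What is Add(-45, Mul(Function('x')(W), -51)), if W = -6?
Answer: -3105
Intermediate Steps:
Function('x')(k) = Mul(2, k, Add(1, k)) (Function('x')(k) = Mul(Add(k, 1), Mul(2, k)) = Mul(Add(1, k), Mul(2, k)) = Mul(2, k, Add(1, k)))
Add(-45, Mul(Function('x')(W), -51)) = Add(-45, Mul(Mul(2, -6, Add(1, -6)), -51)) = Add(-45, Mul(Mul(2, -6, -5), -51)) = Add(-45, Mul(60, -51)) = Add(-45, -3060) = -3105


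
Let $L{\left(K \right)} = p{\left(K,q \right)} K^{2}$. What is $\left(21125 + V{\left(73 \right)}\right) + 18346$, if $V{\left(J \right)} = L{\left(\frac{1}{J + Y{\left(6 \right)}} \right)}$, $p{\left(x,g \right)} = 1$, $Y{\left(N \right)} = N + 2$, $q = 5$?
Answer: $\frac{258969232}{6561} \approx 39471.0$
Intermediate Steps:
$Y{\left(N \right)} = 2 + N$
$L{\left(K \right)} = K^{2}$ ($L{\left(K \right)} = 1 K^{2} = K^{2}$)
$V{\left(J \right)} = \frac{1}{\left(8 + J\right)^{2}}$ ($V{\left(J \right)} = \left(\frac{1}{J + \left(2 + 6\right)}\right)^{2} = \left(\frac{1}{J + 8}\right)^{2} = \left(\frac{1}{8 + J}\right)^{2} = \frac{1}{\left(8 + J\right)^{2}}$)
$\left(21125 + V{\left(73 \right)}\right) + 18346 = \left(21125 + \frac{1}{\left(8 + 73\right)^{2}}\right) + 18346 = \left(21125 + \frac{1}{6561}\right) + 18346 = \frac{138601126}{6561} + 18346 = \frac{258969232}{6561}$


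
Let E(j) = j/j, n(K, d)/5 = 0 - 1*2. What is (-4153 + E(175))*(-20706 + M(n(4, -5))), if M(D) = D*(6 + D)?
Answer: 85805232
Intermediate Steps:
n(K, d) = -10 (n(K, d) = 5*(0 - 1*2) = 5*(0 - 2) = 5*(-2) = -10)
E(j) = 1
(-4153 + E(175))*(-20706 + M(n(4, -5))) = (-4153 + 1)*(-20706 - 10*(6 - 10)) = -4152*(-20706 - 10*(-4)) = -4152*(-20706 + 40) = -4152*(-20666) = 85805232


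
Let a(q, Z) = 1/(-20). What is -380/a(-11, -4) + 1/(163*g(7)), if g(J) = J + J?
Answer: 17343201/2282 ≈ 7600.0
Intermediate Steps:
a(q, Z) = -1/20
g(J) = 2*J
-380/a(-11, -4) + 1/(163*g(7)) = -380/(-1/20) + 1/(163*((2*7))) = -380*(-20) + (1/163)/14 = 7600 + (1/163)*(1/14) = 7600 + 1/2282 = 17343201/2282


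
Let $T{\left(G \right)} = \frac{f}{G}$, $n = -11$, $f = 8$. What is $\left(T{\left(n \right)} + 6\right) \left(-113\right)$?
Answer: $- \frac{6554}{11} \approx -595.82$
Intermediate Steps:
$T{\left(G \right)} = \frac{8}{G}$
$\left(T{\left(n \right)} + 6\right) \left(-113\right) = \left(\frac{8}{-11} + 6\right) \left(-113\right) = \left(8 \left(- \frac{1}{11}\right) + 6\right) \left(-113\right) = \left(- \frac{8}{11} + 6\right) \left(-113\right) = \frac{58}{11} \left(-113\right) = - \frac{6554}{11}$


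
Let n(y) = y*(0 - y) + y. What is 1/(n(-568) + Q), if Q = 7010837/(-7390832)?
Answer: -7390832/2388664786581 ≈ -3.0941e-6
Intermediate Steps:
Q = -7010837/7390832 (Q = 7010837*(-1/7390832) = -7010837/7390832 ≈ -0.94859)
n(y) = y - y**2 (n(y) = y*(-y) + y = -y**2 + y = y - y**2)
1/(n(-568) + Q) = 1/(-568*(1 - 1*(-568)) - 7010837/7390832) = 1/(-568*(1 + 568) - 7010837/7390832) = 1/(-568*569 - 7010837/7390832) = 1/(-323192 - 7010837/7390832) = 1/(-2388664786581/7390832) = -7390832/2388664786581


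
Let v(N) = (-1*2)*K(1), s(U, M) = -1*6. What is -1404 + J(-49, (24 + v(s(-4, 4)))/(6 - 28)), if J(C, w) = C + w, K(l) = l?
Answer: -1454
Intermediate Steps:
s(U, M) = -6
v(N) = -2 (v(N) = -1*2*1 = -2*1 = -2)
-1404 + J(-49, (24 + v(s(-4, 4)))/(6 - 28)) = -1404 + (-49 + (24 - 2)/(6 - 28)) = -1404 + (-49 + 22/(-22)) = -1404 + (-49 + 22*(-1/22)) = -1404 + (-49 - 1) = -1404 - 50 = -1454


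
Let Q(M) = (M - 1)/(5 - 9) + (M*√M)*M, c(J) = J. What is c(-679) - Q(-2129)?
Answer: -2423/2 - 4532641*I*√2129 ≈ -1211.5 - 2.0914e+8*I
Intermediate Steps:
Q(M) = ¼ + M^(5/2) - M/4 (Q(M) = (-1 + M)/(-4) + M^(3/2)*M = (-1 + M)*(-¼) + M^(5/2) = (¼ - M/4) + M^(5/2) = ¼ + M^(5/2) - M/4)
c(-679) - Q(-2129) = -679 - (¼ + (-2129)^(5/2) - ¼*(-2129)) = -679 - (¼ + 4532641*I*√2129 + 2129/4) = -679 - (1065/2 + 4532641*I*√2129) = -679 + (-1065/2 - 4532641*I*√2129) = -2423/2 - 4532641*I*√2129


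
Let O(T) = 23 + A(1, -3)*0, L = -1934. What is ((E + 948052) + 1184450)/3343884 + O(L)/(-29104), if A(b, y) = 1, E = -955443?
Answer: 2848351317/8110033328 ≈ 0.35121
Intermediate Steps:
O(T) = 23 (O(T) = 23 + 1*0 = 23 + 0 = 23)
((E + 948052) + 1184450)/3343884 + O(L)/(-29104) = ((-955443 + 948052) + 1184450)/3343884 + 23/(-29104) = (-7391 + 1184450)*(1/3343884) + 23*(-1/29104) = 1177059*(1/3343884) - 23/29104 = 392353/1114628 - 23/29104 = 2848351317/8110033328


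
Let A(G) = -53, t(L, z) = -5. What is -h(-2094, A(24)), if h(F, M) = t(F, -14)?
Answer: 5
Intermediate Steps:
h(F, M) = -5
-h(-2094, A(24)) = -1*(-5) = 5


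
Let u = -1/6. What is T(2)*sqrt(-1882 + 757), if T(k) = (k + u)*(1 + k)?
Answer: 165*I*sqrt(5)/2 ≈ 184.48*I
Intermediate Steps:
u = -1/6 (u = -1*1/6 = -1/6 ≈ -0.16667)
T(k) = (1 + k)*(-1/6 + k) (T(k) = (k - 1/6)*(1 + k) = (-1/6 + k)*(1 + k) = (1 + k)*(-1/6 + k))
T(2)*sqrt(-1882 + 757) = (-1/6 + 2**2 + (5/6)*2)*sqrt(-1882 + 757) = (-1/6 + 4 + 5/3)*sqrt(-1125) = 11*(15*I*sqrt(5))/2 = 165*I*sqrt(5)/2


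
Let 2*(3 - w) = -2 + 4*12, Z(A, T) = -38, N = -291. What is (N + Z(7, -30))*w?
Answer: 6580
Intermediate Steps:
w = -20 (w = 3 - (-2 + 4*12)/2 = 3 - (-2 + 48)/2 = 3 - 1/2*46 = 3 - 23 = -20)
(N + Z(7, -30))*w = (-291 - 38)*(-20) = -329*(-20) = 6580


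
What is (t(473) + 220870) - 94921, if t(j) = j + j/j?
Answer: 126423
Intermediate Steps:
t(j) = 1 + j (t(j) = j + 1 = 1 + j)
(t(473) + 220870) - 94921 = ((1 + 473) + 220870) - 94921 = (474 + 220870) - 94921 = 221344 - 94921 = 126423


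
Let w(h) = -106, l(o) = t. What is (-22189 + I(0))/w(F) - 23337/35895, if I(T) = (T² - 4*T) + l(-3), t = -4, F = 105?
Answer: 264714671/1268290 ≈ 208.72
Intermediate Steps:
l(o) = -4
I(T) = -4 + T² - 4*T (I(T) = (T² - 4*T) - 4 = -4 + T² - 4*T)
(-22189 + I(0))/w(F) - 23337/35895 = (-22189 + (-4 + 0² - 4*0))/(-106) - 23337/35895 = (-22189 + (-4 + 0 + 0))*(-1/106) - 23337*1/35895 = (-22189 - 4)*(-1/106) - 7779/11965 = -22193*(-1/106) - 7779/11965 = 22193/106 - 7779/11965 = 264714671/1268290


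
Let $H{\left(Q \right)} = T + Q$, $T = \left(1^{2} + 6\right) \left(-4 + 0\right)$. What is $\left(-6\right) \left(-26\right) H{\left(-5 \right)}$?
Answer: $-5148$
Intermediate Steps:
$T = -28$ ($T = \left(1 + 6\right) \left(-4\right) = 7 \left(-4\right) = -28$)
$H{\left(Q \right)} = -28 + Q$
$\left(-6\right) \left(-26\right) H{\left(-5 \right)} = \left(-6\right) \left(-26\right) \left(-28 - 5\right) = 156 \left(-33\right) = -5148$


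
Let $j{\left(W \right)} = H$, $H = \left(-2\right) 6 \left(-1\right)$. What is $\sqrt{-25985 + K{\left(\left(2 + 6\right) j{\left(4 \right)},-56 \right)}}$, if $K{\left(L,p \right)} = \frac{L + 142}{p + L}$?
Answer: $\frac{i \sqrt{2597905}}{10} \approx 161.18 i$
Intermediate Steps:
$H = 12$ ($H = \left(-12\right) \left(-1\right) = 12$)
$j{\left(W \right)} = 12$
$K{\left(L,p \right)} = \frac{142 + L}{L + p}$
$\sqrt{-25985 + K{\left(\left(2 + 6\right) j{\left(4 \right)},-56 \right)}} = \sqrt{-25985 + \frac{142 + \left(2 + 6\right) 12}{\left(2 + 6\right) 12 - 56}} = \sqrt{-25985 + \frac{142 + 8 \cdot 12}{8 \cdot 12 - 56}} = \sqrt{-25985 + \frac{142 + 96}{96 - 56}} = \sqrt{-25985 + \frac{1}{40} \cdot 238} = \sqrt{-25985 + \frac{119}{20}} = \sqrt{- \frac{519581}{20}} = \frac{i \sqrt{2597905}}{10}$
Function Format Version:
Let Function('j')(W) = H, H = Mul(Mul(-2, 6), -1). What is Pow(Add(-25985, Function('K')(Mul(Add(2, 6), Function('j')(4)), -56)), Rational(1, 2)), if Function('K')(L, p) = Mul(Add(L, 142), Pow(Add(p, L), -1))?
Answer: Mul(Rational(1, 10), I, Pow(2597905, Rational(1, 2))) ≈ Mul(161.18, I)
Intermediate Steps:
H = 12 (H = Mul(-12, -1) = 12)
Function('j')(W) = 12
Function('K')(L, p) = Mul(Pow(Add(L, p), -1), Add(142, L)) (Function('K')(L, p) = Mul(Add(142, L), Pow(Add(L, p), -1)) = Mul(Pow(Add(L, p), -1), Add(142, L)))
Pow(Add(-25985, Function('K')(Mul(Add(2, 6), Function('j')(4)), -56)), Rational(1, 2)) = Pow(Add(-25985, Mul(Pow(Add(Mul(Add(2, 6), 12), -56), -1), Add(142, Mul(Add(2, 6), 12)))), Rational(1, 2)) = Pow(Add(-25985, Mul(Pow(Add(Mul(8, 12), -56), -1), Add(142, Mul(8, 12)))), Rational(1, 2)) = Pow(Add(-25985, Mul(Pow(Add(96, -56), -1), Add(142, 96))), Rational(1, 2)) = Pow(Add(-25985, Mul(Pow(40, -1), 238)), Rational(1, 2)) = Pow(Add(-25985, Mul(Rational(1, 40), 238)), Rational(1, 2)) = Pow(Add(-25985, Rational(119, 20)), Rational(1, 2)) = Pow(Rational(-519581, 20), Rational(1, 2)) = Mul(Rational(1, 10), I, Pow(2597905, Rational(1, 2)))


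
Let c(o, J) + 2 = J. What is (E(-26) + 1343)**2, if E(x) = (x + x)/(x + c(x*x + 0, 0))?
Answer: 88623396/49 ≈ 1.8086e+6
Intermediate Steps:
c(o, J) = -2 + J
E(x) = 2*x/(-2 + x) (E(x) = (x + x)/(x + (-2 + 0)) = (2*x)/(x - 2) = (2*x)/(-2 + x) = 2*x/(-2 + x))
(E(-26) + 1343)**2 = (2*(-26)/(-2 - 26) + 1343)**2 = (2*(-26)/(-28) + 1343)**2 = (2*(-26)*(-1/28) + 1343)**2 = (13/7 + 1343)**2 = (9414/7)**2 = 88623396/49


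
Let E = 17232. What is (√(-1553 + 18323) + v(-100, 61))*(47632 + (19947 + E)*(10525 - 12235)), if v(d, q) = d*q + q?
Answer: 383648357862 - 63528458*√16770 ≈ 3.7542e+11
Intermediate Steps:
v(d, q) = q + d*q
(√(-1553 + 18323) + v(-100, 61))*(47632 + (19947 + E)*(10525 - 12235)) = (√(-1553 + 18323) + 61*(1 - 100))*(47632 + (19947 + 17232)*(10525 - 12235)) = (√16770 + 61*(-99))*(47632 + 37179*(-1710)) = (√16770 - 6039)*(47632 - 63576090) = (-6039 + √16770)*(-63528458) = 383648357862 - 63528458*√16770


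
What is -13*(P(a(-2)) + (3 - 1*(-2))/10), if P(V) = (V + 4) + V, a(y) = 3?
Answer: -273/2 ≈ -136.50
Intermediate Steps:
P(V) = 4 + 2*V (P(V) = (4 + V) + V = 4 + 2*V)
-13*(P(a(-2)) + (3 - 1*(-2))/10) = -13*((4 + 2*3) + (3 - 1*(-2))/10) = -13*((4 + 6) + (3 + 2)*(1/10)) = -13*(10 + 5*(1/10)) = -13*(10 + 1/2) = -13*21/2 = -273/2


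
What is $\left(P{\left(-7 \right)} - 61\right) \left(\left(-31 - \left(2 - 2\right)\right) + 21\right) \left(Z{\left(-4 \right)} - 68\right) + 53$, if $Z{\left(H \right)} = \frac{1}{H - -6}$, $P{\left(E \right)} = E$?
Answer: $-45847$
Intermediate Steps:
$Z{\left(H \right)} = \frac{1}{6 + H}$ ($Z{\left(H \right)} = \frac{1}{H + 6} = \frac{1}{6 + H}$)
$\left(P{\left(-7 \right)} - 61\right) \left(\left(-31 - \left(2 - 2\right)\right) + 21\right) \left(Z{\left(-4 \right)} - 68\right) + 53 = \left(-7 - 61\right) \left(\left(-31 - \left(2 - 2\right)\right) + 21\right) \left(\frac{1}{6 - 4} - 68\right) + 53 = \left(-7 - 61\right) \left(\left(-31 - \left(2 - 2\right)\right) + 21\right) \left(\frac{1}{2} - 68\right) + 53 = - 68 \left(\left(-31 - 0\right) + 21\right) \left(\frac{1}{2} - 68\right) + 53 = - 68 \left(\left(-31 + 0\right) + 21\right) \left(- \frac{135}{2}\right) + 53 = - 68 \left(-31 + 21\right) \left(- \frac{135}{2}\right) + 53 = - 68 \left(\left(-10\right) \left(- \frac{135}{2}\right)\right) + 53 = \left(-68\right) 675 + 53 = -45900 + 53 = -45847$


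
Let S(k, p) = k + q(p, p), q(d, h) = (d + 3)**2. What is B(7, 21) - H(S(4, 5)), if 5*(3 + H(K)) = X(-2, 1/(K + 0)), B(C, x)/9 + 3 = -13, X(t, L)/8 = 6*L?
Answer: -11997/85 ≈ -141.14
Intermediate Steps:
q(d, h) = (3 + d)**2
X(t, L) = 48*L (X(t, L) = 8*(6*L) = 48*L)
S(k, p) = k + (3 + p)**2
B(C, x) = -144 (B(C, x) = -27 + 9*(-13) = -27 - 117 = -144)
H(K) = -3 + 48/(5*K) (H(K) = -3 + (48/(K + 0))/5 = -3 + (48/K)/5 = -3 + 48/(5*K))
B(7, 21) - H(S(4, 5)) = -144 - (-3 + 48/(5*(4 + (3 + 5)**2))) = -144 - (-3 + 48/(5*(4 + 8**2))) = -144 - (-3 + 48/(5*(4 + 64))) = -144 - (-3 + (48/5)/68) = -144 - (-3 + (48/5)*(1/68)) = -144 - (-3 + 12/85) = -144 - 1*(-243/85) = -144 + 243/85 = -11997/85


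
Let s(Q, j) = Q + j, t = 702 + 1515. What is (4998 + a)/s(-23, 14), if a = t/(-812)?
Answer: -1352053/2436 ≈ -555.03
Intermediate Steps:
t = 2217
a = -2217/812 (a = 2217/(-812) = 2217*(-1/812) = -2217/812 ≈ -2.7303)
(4998 + a)/s(-23, 14) = (4998 - 2217/812)/(-23 + 14) = (4056159/812)/(-9) = (4056159/812)*(-⅑) = -1352053/2436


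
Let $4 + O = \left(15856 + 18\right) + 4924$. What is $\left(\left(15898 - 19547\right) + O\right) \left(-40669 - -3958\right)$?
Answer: $-629410095$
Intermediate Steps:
$O = 20794$ ($O = -4 + \left(\left(15856 + 18\right) + 4924\right) = -4 + \left(15874 + 4924\right) = -4 + 20798 = 20794$)
$\left(\left(15898 - 19547\right) + O\right) \left(-40669 - -3958\right) = \left(\left(15898 - 19547\right) + 20794\right) \left(-40669 - -3958\right) = \left(\left(15898 - 19547\right) + 20794\right) \left(-40669 + \left(-15820 + 19778\right)\right) = \left(-3649 + 20794\right) \left(-40669 + 3958\right) = 17145 \left(-36711\right) = -629410095$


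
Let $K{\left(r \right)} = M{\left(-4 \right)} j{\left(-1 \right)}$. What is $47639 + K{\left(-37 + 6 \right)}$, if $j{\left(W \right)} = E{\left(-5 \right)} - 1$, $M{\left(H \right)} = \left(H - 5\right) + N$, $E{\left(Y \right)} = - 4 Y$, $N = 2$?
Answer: $47506$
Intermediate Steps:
$M{\left(H \right)} = -3 + H$ ($M{\left(H \right)} = \left(H - 5\right) + 2 = \left(-5 + H\right) + 2 = -3 + H$)
$j{\left(W \right)} = 19$ ($j{\left(W \right)} = \left(-4\right) \left(-5\right) - 1 = 20 - 1 = 19$)
$K{\left(r \right)} = -133$ ($K{\left(r \right)} = \left(-3 - 4\right) 19 = \left(-7\right) 19 = -133$)
$47639 + K{\left(-37 + 6 \right)} = 47639 - 133 = 47506$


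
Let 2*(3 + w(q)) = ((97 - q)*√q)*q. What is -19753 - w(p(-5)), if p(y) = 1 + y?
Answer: -19750 + 404*I ≈ -19750.0 + 404.0*I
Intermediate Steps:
w(q) = -3 + q^(3/2)*(97 - q)/2 (w(q) = -3 + (((97 - q)*√q)*q)/2 = -3 + ((√q*(97 - q))*q)/2 = -3 + (q^(3/2)*(97 - q))/2 = -3 + q^(3/2)*(97 - q)/2)
-19753 - w(p(-5)) = -19753 - (-3 - (1 - 5)^(5/2)/2 + 97*(1 - 5)^(3/2)/2) = -19753 - (-3 - 16*I + 97*(-4)^(3/2)/2) = -19753 - (-3 - 16*I + 97*(-8*I)/2) = -19753 - (-3 - 16*I - 388*I) = -19753 - (-3 - 404*I) = -19753 + (3 + 404*I) = -19750 + 404*I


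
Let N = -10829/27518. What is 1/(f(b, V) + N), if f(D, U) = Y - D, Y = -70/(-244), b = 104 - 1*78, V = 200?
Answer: -839299/21911276 ≈ -0.038304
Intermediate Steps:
b = 26 (b = 104 - 78 = 26)
Y = 35/122 (Y = -70*(-1/244) = 35/122 ≈ 0.28689)
f(D, U) = 35/122 - D
N = -10829/27518 (N = -10829*1/27518 = -10829/27518 ≈ -0.39352)
1/(f(b, V) + N) = 1/((35/122 - 1*26) - 10829/27518) = 1/((35/122 - 26) - 10829/27518) = 1/(-3137/122 - 10829/27518) = 1/(-21911276/839299) = -839299/21911276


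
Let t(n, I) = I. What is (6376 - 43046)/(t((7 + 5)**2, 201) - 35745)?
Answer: 18335/17772 ≈ 1.0317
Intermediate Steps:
(6376 - 43046)/(t((7 + 5)**2, 201) - 35745) = (6376 - 43046)/(201 - 35745) = -36670/(-35544) = -36670*(-1/35544) = 18335/17772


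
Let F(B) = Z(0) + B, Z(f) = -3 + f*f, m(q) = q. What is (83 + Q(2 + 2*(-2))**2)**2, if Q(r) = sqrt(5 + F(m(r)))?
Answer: 6889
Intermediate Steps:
Z(f) = -3 + f**2
F(B) = -3 + B (F(B) = (-3 + 0**2) + B = (-3 + 0) + B = -3 + B)
Q(r) = sqrt(2 + r) (Q(r) = sqrt(5 + (-3 + r)) = sqrt(2 + r))
(83 + Q(2 + 2*(-2))**2)**2 = (83 + (sqrt(2 + (2 + 2*(-2))))**2)**2 = (83 + (sqrt(2 + (2 - 4)))**2)**2 = (83 + (sqrt(2 - 2))**2)**2 = (83 + (sqrt(0))**2)**2 = (83 + 0**2)**2 = (83 + 0)**2 = 83**2 = 6889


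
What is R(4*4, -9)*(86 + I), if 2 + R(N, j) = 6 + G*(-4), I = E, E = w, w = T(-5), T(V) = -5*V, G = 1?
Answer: 0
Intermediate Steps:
w = 25 (w = -5*(-5) = 25)
E = 25
I = 25
R(N, j) = 0 (R(N, j) = -2 + (6 + 1*(-4)) = -2 + (6 - 4) = -2 + 2 = 0)
R(4*4, -9)*(86 + I) = 0*(86 + 25) = 0*111 = 0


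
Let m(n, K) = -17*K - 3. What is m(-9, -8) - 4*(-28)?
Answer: 245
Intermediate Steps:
m(n, K) = -3 - 17*K
m(-9, -8) - 4*(-28) = (-3 - 17*(-8)) - 4*(-28) = (-3 + 136) - 1*(-112) = 133 + 112 = 245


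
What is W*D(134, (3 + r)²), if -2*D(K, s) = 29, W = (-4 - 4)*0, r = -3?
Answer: 0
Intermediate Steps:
W = 0 (W = -8*0 = 0)
D(K, s) = -29/2 (D(K, s) = -½*29 = -29/2)
W*D(134, (3 + r)²) = 0*(-29/2) = 0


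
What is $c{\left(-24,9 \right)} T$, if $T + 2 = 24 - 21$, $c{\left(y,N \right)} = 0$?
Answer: $0$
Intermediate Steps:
$T = 1$ ($T = -2 + \left(24 - 21\right) = -2 + 3 = 1$)
$c{\left(-24,9 \right)} T = 0 \cdot 1 = 0$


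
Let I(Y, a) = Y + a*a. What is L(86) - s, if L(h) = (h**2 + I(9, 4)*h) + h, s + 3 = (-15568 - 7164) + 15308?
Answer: 17059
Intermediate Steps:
s = -7427 (s = -3 + ((-15568 - 7164) + 15308) = -3 + (-22732 + 15308) = -3 - 7424 = -7427)
I(Y, a) = Y + a**2
L(h) = h**2 + 26*h (L(h) = (h**2 + (9 + 4**2)*h) + h = (h**2 + (9 + 16)*h) + h = (h**2 + 25*h) + h = h**2 + 26*h)
L(86) - s = 86*(26 + 86) - 1*(-7427) = 86*112 + 7427 = 9632 + 7427 = 17059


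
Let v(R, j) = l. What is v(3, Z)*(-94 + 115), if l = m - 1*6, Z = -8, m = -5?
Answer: -231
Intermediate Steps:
l = -11 (l = -5 - 1*6 = -5 - 6 = -11)
v(R, j) = -11
v(3, Z)*(-94 + 115) = -11*(-94 + 115) = -11*21 = -231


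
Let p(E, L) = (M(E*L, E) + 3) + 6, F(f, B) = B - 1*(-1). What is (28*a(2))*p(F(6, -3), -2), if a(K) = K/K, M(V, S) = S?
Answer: 196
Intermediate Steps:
a(K) = 1
F(f, B) = 1 + B (F(f, B) = B + 1 = 1 + B)
p(E, L) = 9 + E (p(E, L) = (E + 3) + 6 = (3 + E) + 6 = 9 + E)
(28*a(2))*p(F(6, -3), -2) = (28*1)*(9 + (1 - 3)) = 28*(9 - 2) = 28*7 = 196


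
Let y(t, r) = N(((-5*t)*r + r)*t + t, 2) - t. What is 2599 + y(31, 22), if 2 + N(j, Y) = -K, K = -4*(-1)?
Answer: 2562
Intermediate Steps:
K = 4
N(j, Y) = -6 (N(j, Y) = -2 - 1*4 = -2 - 4 = -6)
y(t, r) = -6 - t
2599 + y(31, 22) = 2599 + (-6 - 1*31) = 2599 + (-6 - 31) = 2599 - 37 = 2562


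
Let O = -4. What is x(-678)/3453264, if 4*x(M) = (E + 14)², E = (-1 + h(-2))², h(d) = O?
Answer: 169/1534784 ≈ 0.00011011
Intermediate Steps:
h(d) = -4
E = 25 (E = (-1 - 4)² = (-5)² = 25)
x(M) = 1521/4 (x(M) = (25 + 14)²/4 = (¼)*39² = (¼)*1521 = 1521/4)
x(-678)/3453264 = (1521/4)/3453264 = (1521/4)*(1/3453264) = 169/1534784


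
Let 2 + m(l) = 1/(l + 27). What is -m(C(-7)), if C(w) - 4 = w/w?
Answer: 63/32 ≈ 1.9688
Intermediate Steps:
C(w) = 5 (C(w) = 4 + w/w = 4 + 1 = 5)
m(l) = -2 + 1/(27 + l) (m(l) = -2 + 1/(l + 27) = -2 + 1/(27 + l))
-m(C(-7)) = -(-53 - 2*5)/(27 + 5) = -(-53 - 10)/32 = -(-63)/32 = -1*(-63/32) = 63/32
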